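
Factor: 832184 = 2^3*17^1 * 29^1 * 211^1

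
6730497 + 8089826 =14820323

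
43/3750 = 43/3750 = 0.01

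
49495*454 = 22470730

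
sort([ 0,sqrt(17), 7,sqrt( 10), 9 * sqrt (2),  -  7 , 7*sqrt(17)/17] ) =[-7, 0, 7*sqrt(17) /17,sqrt(10),sqrt(17 ), 7, 9*sqrt(2)]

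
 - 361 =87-448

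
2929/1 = 2929  =  2929.00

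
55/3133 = 55/3133  =  0.02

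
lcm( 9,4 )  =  36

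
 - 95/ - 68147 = 95/68147 = 0.00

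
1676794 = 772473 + 904321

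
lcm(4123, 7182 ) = 222642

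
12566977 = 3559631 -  - 9007346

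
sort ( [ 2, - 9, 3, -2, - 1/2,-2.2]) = [ - 9, - 2.2, - 2,- 1/2 , 2,3]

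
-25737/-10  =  2573+7/10 = 2573.70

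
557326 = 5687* 98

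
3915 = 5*783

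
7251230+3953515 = 11204745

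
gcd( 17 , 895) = 1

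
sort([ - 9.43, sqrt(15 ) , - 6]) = [ - 9.43, - 6 , sqrt(15 ) ]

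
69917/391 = 178 + 319/391 = 178.82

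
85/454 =85/454 = 0.19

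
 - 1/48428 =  - 1/48428 =-0.00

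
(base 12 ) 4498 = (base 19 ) 1214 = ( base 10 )7604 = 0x1DB4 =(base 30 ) 8de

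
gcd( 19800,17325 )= 2475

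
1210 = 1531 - 321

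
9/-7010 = - 9/7010 = - 0.00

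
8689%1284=985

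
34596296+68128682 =102724978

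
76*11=836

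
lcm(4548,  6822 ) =13644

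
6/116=3/58 =0.05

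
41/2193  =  41/2193 = 0.02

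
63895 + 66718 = 130613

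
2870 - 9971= -7101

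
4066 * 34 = 138244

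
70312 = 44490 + 25822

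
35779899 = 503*71133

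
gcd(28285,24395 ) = 5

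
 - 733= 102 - 835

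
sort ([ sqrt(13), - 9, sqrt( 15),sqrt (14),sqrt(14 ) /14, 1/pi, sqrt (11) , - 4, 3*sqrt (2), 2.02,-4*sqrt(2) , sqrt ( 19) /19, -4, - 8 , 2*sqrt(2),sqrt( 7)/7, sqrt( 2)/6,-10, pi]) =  [ - 10,  -  9, - 8, - 4*sqrt( 2), -4, - 4,sqrt(19 )/19, sqrt(2)/6, sqrt( 14)/14, 1/pi,sqrt(7)/7,  2.02,2*sqrt(2),pi, sqrt (11), sqrt (13 ), sqrt( 14 ), sqrt(15), 3*sqrt(2) ]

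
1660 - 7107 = -5447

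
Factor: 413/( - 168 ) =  -2^( - 3)*3^( - 1)*59^1 = - 59/24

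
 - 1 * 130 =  - 130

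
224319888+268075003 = 492394891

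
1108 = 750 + 358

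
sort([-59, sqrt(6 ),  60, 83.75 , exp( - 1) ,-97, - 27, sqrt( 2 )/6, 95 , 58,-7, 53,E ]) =[ - 97, - 59, - 27, - 7,  sqrt(2)/6, exp ( - 1),sqrt( 6), E, 53, 58,60, 83.75,95]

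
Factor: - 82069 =- 13^1*  59^1*107^1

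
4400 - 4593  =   - 193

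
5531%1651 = 578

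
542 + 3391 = 3933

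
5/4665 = 1/933 = 0.00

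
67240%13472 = 13352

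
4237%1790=657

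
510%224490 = 510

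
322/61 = 5 + 17/61  =  5.28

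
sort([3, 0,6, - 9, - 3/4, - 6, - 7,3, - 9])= [ - 9, - 9, - 7 ,-6, - 3/4, 0,  3,  3 , 6 ] 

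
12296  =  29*424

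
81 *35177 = 2849337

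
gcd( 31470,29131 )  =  1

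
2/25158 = 1/12579 = 0.00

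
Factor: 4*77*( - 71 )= - 2^2*7^1*11^1*71^1 = - 21868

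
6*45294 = 271764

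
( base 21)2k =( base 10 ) 62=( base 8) 76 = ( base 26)2A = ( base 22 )2I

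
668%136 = 124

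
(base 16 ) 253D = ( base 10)9533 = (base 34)88D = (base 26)e2h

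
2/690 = 1/345 =0.00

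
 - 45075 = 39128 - 84203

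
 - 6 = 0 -6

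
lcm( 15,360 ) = 360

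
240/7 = 34 + 2/7 = 34.29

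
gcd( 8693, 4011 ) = 1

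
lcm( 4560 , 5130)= 41040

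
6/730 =3/365= 0.01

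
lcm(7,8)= 56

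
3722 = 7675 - 3953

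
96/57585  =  32/19195 = 0.00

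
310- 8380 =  - 8070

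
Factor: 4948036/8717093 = 2^2*7^(- 1 )*11^(-1)  *  23^1 *53783^1*113209^( - 1) 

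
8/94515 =8/94515=0.00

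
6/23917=6/23917 = 0.00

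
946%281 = 103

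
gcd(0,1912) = 1912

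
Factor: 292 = 2^2*73^1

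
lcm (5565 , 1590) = 11130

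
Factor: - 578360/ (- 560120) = 11^ ( - 1)*67^( - 1)*761^1 = 761/737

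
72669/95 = 72669/95 = 764.94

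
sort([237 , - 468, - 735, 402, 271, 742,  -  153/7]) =[ - 735, - 468, - 153/7, 237,271,  402, 742]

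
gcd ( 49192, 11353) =1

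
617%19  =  9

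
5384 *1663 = 8953592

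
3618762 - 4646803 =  - 1028041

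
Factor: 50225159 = 137^1*366607^1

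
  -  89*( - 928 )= 82592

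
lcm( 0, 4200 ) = 0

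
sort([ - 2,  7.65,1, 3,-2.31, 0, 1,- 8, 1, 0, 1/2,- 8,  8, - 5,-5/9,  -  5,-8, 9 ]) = [ - 8, - 8,  -  8,-5, - 5,- 2.31,  -  2, - 5/9 , 0, 0, 1/2, 1,1, 1,3,7.65, 8, 9] 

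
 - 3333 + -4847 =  - 8180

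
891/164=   5 + 71/164 = 5.43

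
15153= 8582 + 6571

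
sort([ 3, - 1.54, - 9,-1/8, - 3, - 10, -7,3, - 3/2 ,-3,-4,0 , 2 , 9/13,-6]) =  [  -  10, -9, - 7,-6, -4,-3, - 3,-1.54, - 3/2,-1/8  ,  0,9/13,2, 3,3]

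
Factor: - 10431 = -3^2*19^1*61^1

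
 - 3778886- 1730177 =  - 5509063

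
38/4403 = 38/4403 = 0.01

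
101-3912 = -3811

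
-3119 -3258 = -6377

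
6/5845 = 6/5845 =0.00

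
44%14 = 2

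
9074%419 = 275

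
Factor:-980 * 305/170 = -2^1*5^1*7^2 * 17^( - 1) * 61^1= - 29890/17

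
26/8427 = 26/8427 = 0.00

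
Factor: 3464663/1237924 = 2^( - 2 ) * 53^1*65371^1 *309481^( - 1) 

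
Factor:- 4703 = -4703^1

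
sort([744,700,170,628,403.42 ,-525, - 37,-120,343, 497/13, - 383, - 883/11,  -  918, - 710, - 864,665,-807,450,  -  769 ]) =[  -  918,- 864, - 807,-769, - 710 , - 525, - 383, - 120, - 883/11, - 37,497/13, 170,343, 403.42, 450,628, 665 , 700,744 ]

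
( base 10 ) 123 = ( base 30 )43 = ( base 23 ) 58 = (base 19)69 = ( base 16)7b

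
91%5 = 1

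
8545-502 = 8043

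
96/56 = 1+5/7 = 1.71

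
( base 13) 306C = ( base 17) 1620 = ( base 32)6GP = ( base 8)15031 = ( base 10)6681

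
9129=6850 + 2279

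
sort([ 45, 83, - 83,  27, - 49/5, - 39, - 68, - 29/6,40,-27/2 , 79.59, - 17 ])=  [ - 83, - 68,-39, - 17, - 27/2 , - 49/5, - 29/6,27,40 , 45,79.59,  83]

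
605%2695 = 605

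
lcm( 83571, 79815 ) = 7103535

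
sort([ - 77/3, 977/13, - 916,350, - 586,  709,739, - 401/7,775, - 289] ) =[ - 916,-586, - 289, - 401/7, - 77/3,  977/13, 350, 709, 739, 775]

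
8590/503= 17  +  39/503 = 17.08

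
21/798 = 1/38  =  0.03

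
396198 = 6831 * 58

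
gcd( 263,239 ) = 1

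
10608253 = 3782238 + 6826015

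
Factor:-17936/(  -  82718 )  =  2^3*19^1*701^( - 1)=152/701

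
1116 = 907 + 209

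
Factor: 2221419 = 3^1*740473^1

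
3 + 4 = 7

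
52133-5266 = 46867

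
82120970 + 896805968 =978926938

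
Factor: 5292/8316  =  7/11 = 7^1*11^( - 1)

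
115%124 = 115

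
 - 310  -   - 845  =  535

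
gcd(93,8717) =1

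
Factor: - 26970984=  - 2^3*3^2*67^1*5591^1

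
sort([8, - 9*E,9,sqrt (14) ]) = [ - 9*E, sqrt(14 ), 8,9]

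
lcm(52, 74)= 1924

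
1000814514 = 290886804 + 709927710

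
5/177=5/177 = 0.03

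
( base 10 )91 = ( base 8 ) 133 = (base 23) 3M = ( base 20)4B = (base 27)3a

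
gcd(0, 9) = 9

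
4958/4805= 1 + 153/4805 = 1.03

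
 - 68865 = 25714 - 94579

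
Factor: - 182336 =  - 2^6*7^1 * 11^1*37^1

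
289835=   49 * 5915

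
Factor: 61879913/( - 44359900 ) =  - 2^( - 2) *5^( - 2)*13^(-1)* 23^1 * 34123^( - 1 )*2690431^1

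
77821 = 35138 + 42683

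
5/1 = 5 = 5.00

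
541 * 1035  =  559935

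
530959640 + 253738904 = 784698544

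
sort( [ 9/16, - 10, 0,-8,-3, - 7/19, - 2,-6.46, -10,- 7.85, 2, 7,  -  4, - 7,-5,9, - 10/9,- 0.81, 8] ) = [ - 10,-10, - 8 ,-7.85,-7, - 6.46,-5 ,-4, - 3,-2,-10/9,-0.81 ,-7/19, 0, 9/16, 2, 7, 8, 9]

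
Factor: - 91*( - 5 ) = 5^1*7^1*13^1 = 455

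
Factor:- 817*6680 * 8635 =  - 47126030600 = - 2^3*5^2*11^1 *19^1 * 43^1* 157^1 * 167^1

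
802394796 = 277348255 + 525046541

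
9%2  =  1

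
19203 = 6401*3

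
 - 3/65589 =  - 1 + 21862/21863 = -0.00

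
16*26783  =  428528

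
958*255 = 244290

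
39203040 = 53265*736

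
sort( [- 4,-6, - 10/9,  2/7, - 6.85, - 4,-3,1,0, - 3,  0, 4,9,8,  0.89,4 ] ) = [-6.85, - 6, - 4, - 4, - 3, - 3, - 10/9,0,0,2/7,0.89, 1,  4, 4,  8,9]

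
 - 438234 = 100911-539145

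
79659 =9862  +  69797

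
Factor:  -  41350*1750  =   - 72362500 = -  2^2*5^5*7^1*827^1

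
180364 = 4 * 45091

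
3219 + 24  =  3243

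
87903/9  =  9767 = 9767.00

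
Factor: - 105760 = - 2^5 *5^1*661^1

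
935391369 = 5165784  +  930225585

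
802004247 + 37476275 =839480522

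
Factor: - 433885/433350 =-2^( -1 ) * 3^(  -  4 )*  5^( -1)* 811^1 = -811/810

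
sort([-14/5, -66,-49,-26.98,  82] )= [ - 66  , - 49, - 26.98, - 14/5, 82] 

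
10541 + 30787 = 41328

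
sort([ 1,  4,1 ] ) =[1,1,4 ] 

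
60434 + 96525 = 156959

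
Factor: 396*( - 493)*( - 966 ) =188590248 = 2^3* 3^3 * 7^1*11^1*17^1 * 23^1*29^1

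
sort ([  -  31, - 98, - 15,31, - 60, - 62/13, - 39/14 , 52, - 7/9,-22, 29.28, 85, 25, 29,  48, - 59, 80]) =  [  -  98 , - 60, - 59, - 31, - 22, - 15, - 62/13,-39/14, - 7/9, 25, 29,29.28,  31, 48, 52, 80,  85] 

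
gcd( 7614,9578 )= 2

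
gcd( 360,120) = 120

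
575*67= 38525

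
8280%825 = 30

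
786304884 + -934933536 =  - 148628652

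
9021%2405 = 1806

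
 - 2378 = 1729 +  - 4107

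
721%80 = 1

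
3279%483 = 381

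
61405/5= 12281 = 12281.00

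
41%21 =20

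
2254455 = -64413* (  -  35 )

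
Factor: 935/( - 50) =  - 2^( - 1 )*5^( - 1)*11^1 * 17^1  =  - 187/10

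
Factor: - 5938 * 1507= - 2^1 * 11^1*137^1*2969^1=- 8948566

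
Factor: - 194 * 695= - 134830 = -  2^1 * 5^1 * 97^1*139^1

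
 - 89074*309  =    -  27523866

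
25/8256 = 25/8256 = 0.00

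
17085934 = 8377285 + 8708649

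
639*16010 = 10230390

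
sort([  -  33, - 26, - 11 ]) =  [-33, - 26,  -  11 ]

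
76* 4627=351652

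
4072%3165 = 907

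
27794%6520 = 1714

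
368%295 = 73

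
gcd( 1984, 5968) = 16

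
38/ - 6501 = -38/6501 =- 0.01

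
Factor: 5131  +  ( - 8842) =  - 3711 = -3^1*1237^1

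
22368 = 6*3728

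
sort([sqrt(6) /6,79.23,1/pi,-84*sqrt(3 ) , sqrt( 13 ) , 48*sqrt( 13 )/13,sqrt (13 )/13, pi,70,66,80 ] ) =[ - 84* sqrt( 3),sqrt( 13 )/13,1/pi,sqrt(6)/6, pi , sqrt(13 ),48  *sqrt (13)/13,66, 70,79.23 , 80 ]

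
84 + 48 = 132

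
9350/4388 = 2+287/2194=2.13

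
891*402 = 358182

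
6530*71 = 463630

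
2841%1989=852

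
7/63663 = 7/63663 = 0.00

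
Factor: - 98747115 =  - 3^1*5^1*6583141^1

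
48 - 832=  - 784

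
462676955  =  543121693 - 80444738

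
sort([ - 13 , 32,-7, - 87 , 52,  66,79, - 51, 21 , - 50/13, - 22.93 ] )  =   [ - 87 , - 51 , - 22.93, - 13, - 7 , - 50/13, 21,32,52,66,79] 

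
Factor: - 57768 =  - 2^3 * 3^1*29^1*83^1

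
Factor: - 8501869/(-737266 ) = 2^( - 1 )*368633^( - 1) * 8501869^1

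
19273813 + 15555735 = 34829548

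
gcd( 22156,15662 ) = 382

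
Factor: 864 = 2^5*3^3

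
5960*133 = 792680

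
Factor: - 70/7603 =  -2^1 * 5^1* 7^1* 7603^ ( - 1 )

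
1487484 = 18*82638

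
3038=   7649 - 4611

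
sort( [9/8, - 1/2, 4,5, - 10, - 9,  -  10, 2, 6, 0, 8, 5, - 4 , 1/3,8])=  [ - 10, - 10,-9 , - 4, - 1/2, 0,1/3, 9/8 , 2, 4 , 5,5 , 6,  8, 8] 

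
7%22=7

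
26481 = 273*97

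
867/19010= 867/19010 = 0.05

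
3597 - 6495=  - 2898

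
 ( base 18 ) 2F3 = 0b1110011001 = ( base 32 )SP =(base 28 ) 14p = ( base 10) 921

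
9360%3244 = 2872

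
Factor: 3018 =2^1*3^1* 503^1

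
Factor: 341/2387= 1/7=7^ ( - 1) 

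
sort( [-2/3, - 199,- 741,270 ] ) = [ - 741,- 199,  -  2/3, 270 ]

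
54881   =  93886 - 39005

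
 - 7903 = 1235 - 9138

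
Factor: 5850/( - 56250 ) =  - 13/125 = -5^( - 3)*13^1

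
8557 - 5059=3498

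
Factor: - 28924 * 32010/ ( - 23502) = 2^2*5^1* 7^1  *11^1* 97^1*1033^1*3917^( - 1 ) = 154309540/3917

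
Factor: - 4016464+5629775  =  7^1*37^1*6229^1 = 1613311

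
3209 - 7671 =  - 4462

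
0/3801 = 0 = 0.00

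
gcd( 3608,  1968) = 328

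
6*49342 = 296052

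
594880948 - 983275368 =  - 388394420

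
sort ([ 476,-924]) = [ - 924,476]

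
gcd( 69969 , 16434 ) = 249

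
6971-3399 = 3572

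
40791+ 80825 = 121616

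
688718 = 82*8399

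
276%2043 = 276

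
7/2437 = 7/2437 = 0.00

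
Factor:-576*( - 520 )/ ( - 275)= -59904/55 = -2^9*3^2*5^( - 1)*11^( - 1) *13^1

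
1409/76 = 18+41/76  =  18.54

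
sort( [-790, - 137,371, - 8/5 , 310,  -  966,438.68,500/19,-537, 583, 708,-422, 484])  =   [ - 966, - 790,  -  537,  -  422, - 137,-8/5,500/19,310,371,  438.68,484, 583,708 ]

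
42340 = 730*58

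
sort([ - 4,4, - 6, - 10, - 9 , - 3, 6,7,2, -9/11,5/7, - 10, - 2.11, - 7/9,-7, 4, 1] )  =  [ - 10, - 10, - 9, - 7, - 6,-4, - 3, -2.11, - 9/11, - 7/9, 5/7, 1, 2,  4 , 4, 6, 7] 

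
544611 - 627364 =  - 82753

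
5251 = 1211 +4040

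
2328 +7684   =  10012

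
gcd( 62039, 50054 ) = 1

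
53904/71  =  759 + 15/71  =  759.21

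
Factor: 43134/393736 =2^(-2)* 3^1*13^1*89^( - 1 ) = 39/356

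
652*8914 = 5811928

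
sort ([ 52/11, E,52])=[E, 52/11, 52]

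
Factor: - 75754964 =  - 2^2*18938741^1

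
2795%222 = 131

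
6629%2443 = 1743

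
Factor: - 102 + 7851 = 7749 = 3^3 * 7^1*41^1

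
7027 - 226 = 6801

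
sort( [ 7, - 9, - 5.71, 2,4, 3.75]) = [ - 9,- 5.71, 2, 3.75, 4, 7 ] 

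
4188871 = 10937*383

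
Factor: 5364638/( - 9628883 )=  - 2^1*11^( - 1)*191^(-1)*4583^( - 1)*2682319^1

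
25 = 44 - 19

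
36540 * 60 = 2192400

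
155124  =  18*8618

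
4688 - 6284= - 1596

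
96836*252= 24402672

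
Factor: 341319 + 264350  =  605669 = 61^1 * 9929^1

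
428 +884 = 1312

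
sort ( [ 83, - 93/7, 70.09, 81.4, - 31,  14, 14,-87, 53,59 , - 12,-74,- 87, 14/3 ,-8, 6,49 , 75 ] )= [  -  87,  -  87, - 74, - 31, - 93/7, - 12, - 8, 14/3,6,14, 14,49, 53,59, 70.09, 75,  81.4,83 ]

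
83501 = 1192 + 82309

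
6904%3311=282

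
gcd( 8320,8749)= 13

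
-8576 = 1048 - 9624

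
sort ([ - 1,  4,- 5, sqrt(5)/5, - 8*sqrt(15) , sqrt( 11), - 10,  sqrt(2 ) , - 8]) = [ -8 * sqrt(15 ), - 10,-8, - 5,  -  1, sqrt( 5 ) /5 , sqrt(2) , sqrt( 11),4 ]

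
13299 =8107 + 5192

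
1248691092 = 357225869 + 891465223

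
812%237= 101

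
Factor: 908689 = 743^1 * 1223^1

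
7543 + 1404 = 8947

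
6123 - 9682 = -3559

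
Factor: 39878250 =2^1*3^1*5^3*53171^1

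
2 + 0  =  2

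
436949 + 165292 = 602241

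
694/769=694/769  =  0.90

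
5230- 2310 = 2920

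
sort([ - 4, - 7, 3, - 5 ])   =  [ - 7, - 5,-4,3 ] 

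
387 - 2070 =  - 1683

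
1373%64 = 29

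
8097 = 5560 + 2537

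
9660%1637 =1475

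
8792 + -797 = 7995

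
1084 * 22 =23848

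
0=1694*0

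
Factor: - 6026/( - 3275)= 46/25= 2^1*5^ ( - 2)*23^1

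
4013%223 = 222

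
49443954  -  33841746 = 15602208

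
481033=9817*49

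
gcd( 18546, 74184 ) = 18546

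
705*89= 62745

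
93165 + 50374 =143539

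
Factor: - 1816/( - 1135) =2^3*5^(-1) = 8/5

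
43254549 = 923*46863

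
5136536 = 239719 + 4896817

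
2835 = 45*63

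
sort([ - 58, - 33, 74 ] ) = [-58, - 33,74]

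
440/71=6+14/71 = 6.20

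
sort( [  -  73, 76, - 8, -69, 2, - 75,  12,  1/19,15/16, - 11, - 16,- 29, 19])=[-75, - 73,-69,  -  29,  -  16, -11 , - 8 , 1/19,  15/16, 2 , 12, 19,  76 ]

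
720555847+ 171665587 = 892221434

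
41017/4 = 10254 +1/4= 10254.25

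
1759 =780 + 979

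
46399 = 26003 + 20396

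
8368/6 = 1394 + 2/3 = 1394.67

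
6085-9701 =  - 3616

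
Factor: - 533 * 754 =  - 401882 =-2^1*13^2*29^1 *41^1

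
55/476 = 55/476 = 0.12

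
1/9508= 1/9508 =0.00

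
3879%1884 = 111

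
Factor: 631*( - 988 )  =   - 2^2*13^1*19^1*631^1 = -623428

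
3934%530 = 224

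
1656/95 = 17 + 41/95 = 17.43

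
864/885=288/295=0.98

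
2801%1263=275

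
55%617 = 55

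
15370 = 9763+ 5607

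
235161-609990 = -374829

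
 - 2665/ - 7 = 2665/7 = 380.71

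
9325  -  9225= 100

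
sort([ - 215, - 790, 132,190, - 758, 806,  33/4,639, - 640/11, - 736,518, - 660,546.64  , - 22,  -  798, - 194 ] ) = [ - 798 , - 790, - 758, - 736, - 660, - 215,-194,-640/11, - 22, 33/4,132,190,518, 546.64,639,806 ] 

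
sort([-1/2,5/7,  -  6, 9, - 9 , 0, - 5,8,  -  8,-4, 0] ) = [ - 9, - 8, - 6, - 5,- 4,  -  1/2, 0, 0, 5/7, 8, 9 ]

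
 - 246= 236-482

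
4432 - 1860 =2572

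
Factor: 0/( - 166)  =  0^1 = 0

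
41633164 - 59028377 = -17395213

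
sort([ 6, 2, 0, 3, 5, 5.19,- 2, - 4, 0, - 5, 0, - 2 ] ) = [ - 5, - 4, - 2, - 2,  0,0,0,2,3,5, 5.19, 6 ] 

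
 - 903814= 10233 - 914047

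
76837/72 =1067 + 13/72 = 1067.18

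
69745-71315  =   - 1570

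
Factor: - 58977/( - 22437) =6553/2493 =3^ ( - 2)*277^( - 1)*6553^1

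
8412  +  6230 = 14642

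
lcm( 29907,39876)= 119628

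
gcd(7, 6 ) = 1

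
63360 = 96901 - 33541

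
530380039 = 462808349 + 67571690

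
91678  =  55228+36450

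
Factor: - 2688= - 2^7*3^1*7^1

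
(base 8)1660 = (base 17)349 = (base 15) 42E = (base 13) 578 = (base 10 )944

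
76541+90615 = 167156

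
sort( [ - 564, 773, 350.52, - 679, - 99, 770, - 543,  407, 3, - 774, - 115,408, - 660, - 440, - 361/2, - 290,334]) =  [ - 774, - 679, - 660, -564, - 543,-440, - 290, - 361/2, -115,-99,3, 334, 350.52,  407 , 408,770,  773]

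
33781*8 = 270248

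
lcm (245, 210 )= 1470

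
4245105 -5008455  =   - 763350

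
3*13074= 39222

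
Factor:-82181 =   -  11^1*31^1*241^1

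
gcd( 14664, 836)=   4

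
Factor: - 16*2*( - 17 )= 2^5*17^1 = 544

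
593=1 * 593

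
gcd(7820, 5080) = 20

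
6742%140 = 22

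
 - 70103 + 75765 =5662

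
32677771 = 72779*449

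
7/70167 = 7/70167 = 0.00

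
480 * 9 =4320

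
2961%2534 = 427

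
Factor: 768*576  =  2^14*3^3  =  442368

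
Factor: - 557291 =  - 7^1*  79613^1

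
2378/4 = 1189/2 = 594.50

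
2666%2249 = 417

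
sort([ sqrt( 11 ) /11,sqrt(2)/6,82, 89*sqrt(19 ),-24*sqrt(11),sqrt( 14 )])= [-24*sqrt(11 ),sqrt(2 )/6,  sqrt( 11)/11, sqrt (14), 82 , 89*sqrt(  19 )] 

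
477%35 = 22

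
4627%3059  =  1568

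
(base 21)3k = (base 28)2r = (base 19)47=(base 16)53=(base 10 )83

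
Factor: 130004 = 2^2* 7^1*4643^1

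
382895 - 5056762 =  - 4673867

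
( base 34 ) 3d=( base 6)311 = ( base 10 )115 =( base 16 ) 73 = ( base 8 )163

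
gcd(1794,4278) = 138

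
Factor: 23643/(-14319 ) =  - 43^(-1)*71^1  =  -  71/43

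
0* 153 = 0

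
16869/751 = 22 +347/751=22.46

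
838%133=40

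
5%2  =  1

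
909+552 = 1461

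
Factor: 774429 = 3^1 * 258143^1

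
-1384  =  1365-2749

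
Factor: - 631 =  - 631^1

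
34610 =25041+9569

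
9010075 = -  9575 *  ( - 941 ) 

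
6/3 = 2 = 2.00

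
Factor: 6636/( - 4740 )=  - 7/5=- 5^( - 1)*7^1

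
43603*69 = 3008607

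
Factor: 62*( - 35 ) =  - 2^1 * 5^1*7^1*31^1 = - 2170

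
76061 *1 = 76061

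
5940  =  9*660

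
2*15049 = 30098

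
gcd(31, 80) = 1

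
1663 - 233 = 1430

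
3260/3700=163/185=0.88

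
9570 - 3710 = 5860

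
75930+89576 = 165506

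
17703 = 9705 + 7998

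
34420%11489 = 11442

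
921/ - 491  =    -  2 + 61/491  =  -1.88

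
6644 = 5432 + 1212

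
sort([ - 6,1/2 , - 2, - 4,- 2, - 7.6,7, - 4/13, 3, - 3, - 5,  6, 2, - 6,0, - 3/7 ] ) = [ - 7.6, - 6, - 6, - 5,-4,-3, - 2 , - 2 , - 3/7, - 4/13 , 0,1/2, 2,3, 6,7] 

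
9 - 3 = 6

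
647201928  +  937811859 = 1585013787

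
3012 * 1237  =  3725844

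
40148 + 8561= 48709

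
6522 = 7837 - 1315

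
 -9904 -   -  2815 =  - 7089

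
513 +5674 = 6187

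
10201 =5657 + 4544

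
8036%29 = 3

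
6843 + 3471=10314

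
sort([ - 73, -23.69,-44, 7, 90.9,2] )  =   [ - 73, -44, - 23.69,2 , 7,  90.9]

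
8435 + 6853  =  15288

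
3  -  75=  - 72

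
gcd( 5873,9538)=1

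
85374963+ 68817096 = 154192059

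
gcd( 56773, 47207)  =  1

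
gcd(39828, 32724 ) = 12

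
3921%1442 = 1037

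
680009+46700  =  726709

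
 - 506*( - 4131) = 2090286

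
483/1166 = 483/1166 = 0.41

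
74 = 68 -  - 6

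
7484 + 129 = 7613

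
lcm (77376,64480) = 386880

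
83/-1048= - 1 + 965/1048 = - 0.08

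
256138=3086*83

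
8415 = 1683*5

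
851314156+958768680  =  1810082836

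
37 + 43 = 80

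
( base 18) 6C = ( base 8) 170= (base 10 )120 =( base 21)5F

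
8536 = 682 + 7854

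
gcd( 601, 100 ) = 1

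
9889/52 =190 + 9/52 = 190.17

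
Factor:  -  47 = -47^1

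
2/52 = 1/26 =0.04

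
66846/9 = 7427 + 1/3 = 7427.33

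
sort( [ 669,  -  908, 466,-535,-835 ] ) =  [ - 908, - 835, - 535,466,  669 ]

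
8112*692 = 5613504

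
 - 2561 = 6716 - 9277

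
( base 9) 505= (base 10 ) 410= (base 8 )632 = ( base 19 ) 12b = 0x19A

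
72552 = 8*9069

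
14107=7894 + 6213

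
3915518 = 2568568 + 1346950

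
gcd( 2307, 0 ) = 2307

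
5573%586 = 299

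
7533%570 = 123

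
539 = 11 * 49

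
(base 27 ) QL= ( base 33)lu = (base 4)23103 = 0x2d3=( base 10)723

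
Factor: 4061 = 31^1*131^1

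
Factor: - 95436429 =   -  3^1*11^1*2892013^1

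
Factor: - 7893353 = - 13^1*607181^1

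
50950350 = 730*69795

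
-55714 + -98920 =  - 154634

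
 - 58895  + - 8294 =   -  67189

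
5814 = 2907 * 2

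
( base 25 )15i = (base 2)1100000000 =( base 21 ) 1fc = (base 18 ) 26C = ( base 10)768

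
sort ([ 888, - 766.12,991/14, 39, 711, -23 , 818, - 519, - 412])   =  [ - 766.12 , - 519,- 412, -23,39, 991/14,  711,818, 888 ]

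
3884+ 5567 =9451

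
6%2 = 0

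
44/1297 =44/1297=0.03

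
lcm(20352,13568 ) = 40704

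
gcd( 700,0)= 700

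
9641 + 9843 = 19484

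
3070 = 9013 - 5943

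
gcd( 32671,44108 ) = 1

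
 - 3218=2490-5708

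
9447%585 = 87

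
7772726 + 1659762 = 9432488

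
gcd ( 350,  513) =1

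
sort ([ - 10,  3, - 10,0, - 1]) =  [  -  10, - 10, - 1,0 , 3] 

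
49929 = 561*89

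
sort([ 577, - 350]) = [ - 350,577]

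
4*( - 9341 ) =-37364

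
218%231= 218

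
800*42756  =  34204800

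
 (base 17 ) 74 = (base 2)1111011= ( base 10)123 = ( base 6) 323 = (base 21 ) 5i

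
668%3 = 2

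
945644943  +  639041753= 1584686696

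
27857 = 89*313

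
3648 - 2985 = 663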